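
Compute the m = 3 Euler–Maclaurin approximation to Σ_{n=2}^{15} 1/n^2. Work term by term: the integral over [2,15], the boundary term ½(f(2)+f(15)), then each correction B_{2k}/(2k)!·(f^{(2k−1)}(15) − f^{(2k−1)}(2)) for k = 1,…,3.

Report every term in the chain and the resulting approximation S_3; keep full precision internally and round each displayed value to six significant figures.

S_3 ≈ 0.580484

The integral term ∫_2^15 1/x^2 dx = 0.433333.
Endpoint term: (f(2) + f(15))/2 = (0.250000 + 0.00444444)/2 = 0.127222.
Running total after boundary: 0.560556.
k=1: B_{2}/(2)! × [f^{(1)}(15) − f^{(1)}(2)] = 1/12 × (-0.000592593 − (-0.250000)) = 0.0207840.
Running total after k=1: 0.581340.
k=2: B_{4}/(4)! × [f^{(3)}(15) − f^{(3)}(2)] = −1/720 × (-3.16049e-05 − (-0.750000)) = -0.00104162.
Running total after k=2: 0.580298.
k=3: B_{6}/(6)! × [f^{(5)}(15) − f^{(5)}(2)] = 1/30240 × (-4.21399e-06 − (-5.62500)) = 0.000186012.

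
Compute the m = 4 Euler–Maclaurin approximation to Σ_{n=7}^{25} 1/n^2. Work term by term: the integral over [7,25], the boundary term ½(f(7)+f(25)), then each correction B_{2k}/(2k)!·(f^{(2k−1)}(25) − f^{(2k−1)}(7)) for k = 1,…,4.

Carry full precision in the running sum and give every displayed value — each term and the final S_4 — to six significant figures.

The integral term ∫_7^25 1/x^2 dx = 0.102857.
Endpoint term: (f(7) + f(25))/2 = (0.0204082 + 0.00160000)/2 = 0.0110041.
Running total after boundary: 0.113861.
k=1: B_{2}/(2)! × [f^{(1)}(25) − f^{(1)}(7)] = 1/12 × (-0.000128000 − (-0.00583090)) = 0.000475242.
Partial sum through k=1: 0.114336.
k=2: B_{4}/(4)! × [f^{(3)}(25) − f^{(3)}(7)] = −1/720 × (-2.45760e-06 − (-0.00142798)) = -1.97989e-06.
Partial sum through k=2: 0.114334.
k=3: B_{6}/(6)! × [f^{(5)}(25) − f^{(5)}(7)] = 1/30240 × (-1.17965e-07 − (-0.000874271)) = 2.89072e-08.
Partial sum through k=3: 0.114335.
k=4: B_{8}/(8)! × [f^{(7)}(25) − f^{(7)}(7)] = −1/1209600 × (-1.05696e-08 − (-0.000999167)) = -8.26022e-10.

S_4 ≈ 0.114335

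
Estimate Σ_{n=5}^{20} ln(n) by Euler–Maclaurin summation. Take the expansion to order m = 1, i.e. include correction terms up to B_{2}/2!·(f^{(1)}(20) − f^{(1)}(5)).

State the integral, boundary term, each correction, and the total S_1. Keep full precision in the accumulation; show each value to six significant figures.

Integral: ∫_5^20 ln(x) dx = 36.8675.
½[f(5) + f(20)] = ½[1.60944 + 2.99573] = 2.30259.
Integral + boundary = 39.1700.
Order-1 term: 1/12 · (0.0500000 − 0.200000) = -0.0125000.

S_1 ≈ 39.1575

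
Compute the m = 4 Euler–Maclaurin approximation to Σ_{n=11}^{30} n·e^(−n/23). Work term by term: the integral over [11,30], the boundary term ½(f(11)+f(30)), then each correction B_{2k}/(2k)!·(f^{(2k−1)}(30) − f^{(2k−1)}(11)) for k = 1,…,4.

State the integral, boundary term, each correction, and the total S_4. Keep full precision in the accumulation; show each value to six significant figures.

S_4 ≈ 161.402

Integral: ∫_11^30 x·e^(−x/23) dx = 153.956.
Boundary: ½(f(11) + f(30)) = ½(6.81847 + 8.14048) = 7.47947.
Integral + boundary = 161.435.
Correction k=1: B_{2}/2! · (f^{(1)}(30) − f^{(1)}(11)) = 1/12 · (-0.0825846 − 0.323405) = -0.0338325.
Partial sum through k=1: 161.402.
Correction k=2: B_{4}/4! · (f^{(3)}(30) − f^{(3)}(11)) = −1/720 · (0.000869781 − 0.00295487) = 2.89596e-06.
Partial sum through k=2: 161.402.
Correction k=3: B_{6}/6! · (f^{(5)}(30) − f^{(5)}(11)) = 1/30240 · (3.58351e-06 − 1.00159e-05) = -2.12710e-10.
Partial sum through k=3: 161.402.
Correction k=4: B_{8}/8! · (f^{(7)}(30) − f^{(7)}(11)) = −1/1209600 · (1.04401e-08 − 2.73080e-08) = 1.39450e-14.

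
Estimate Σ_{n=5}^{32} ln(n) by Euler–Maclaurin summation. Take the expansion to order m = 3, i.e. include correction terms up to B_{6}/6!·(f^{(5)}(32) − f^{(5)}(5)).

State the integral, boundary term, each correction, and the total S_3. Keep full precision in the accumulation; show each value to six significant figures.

Integral: ∫_5^32 ln(x) dx = 75.8564.
Endpoint term: (f(5) + f(32))/2 = (1.60944 + 3.46574)/2 = 2.53759.
Running total after boundary: 78.3939.
k=1: B_{2}/(2)! × [f^{(1)}(32) − f^{(1)}(5)] = 1/12 × (0.0312500 − 0.200000) = -0.0140625.
Partial sum through k=1: 78.3799.
k=2: B_{4}/(4)! × [f^{(3)}(32) − f^{(3)}(5)] = −1/720 × (6.10352e-05 − 0.0160000) = 2.21375e-05.
Partial sum through k=2: 78.3799.
k=3: B_{6}/(6)! × [f^{(5)}(32) − f^{(5)}(5)] = 1/30240 × (7.15256e-07 − 0.00768000) = -2.53945e-07.

S_3 ≈ 78.3799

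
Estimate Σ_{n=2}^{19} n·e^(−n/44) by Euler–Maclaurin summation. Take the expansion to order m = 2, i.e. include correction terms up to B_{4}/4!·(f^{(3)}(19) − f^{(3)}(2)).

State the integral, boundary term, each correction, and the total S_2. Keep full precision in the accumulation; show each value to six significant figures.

S_2 ≈ 141.203

The integral term ∫_2^19 x·e^(−x/44) dx = 134.124.
Endpoint term: (f(2) + f(19))/2 = (1.91113 + 12.3372)/2 = 7.12417.
Running total after boundary: 141.248.
Order-1 term: 1/12 · (0.368936 − 0.912128) = -0.0452660.
Running total after k=1: 141.203.
Order-2 term: −1/720 · (0.000861359 − 0.00145829) = 8.29075e-07.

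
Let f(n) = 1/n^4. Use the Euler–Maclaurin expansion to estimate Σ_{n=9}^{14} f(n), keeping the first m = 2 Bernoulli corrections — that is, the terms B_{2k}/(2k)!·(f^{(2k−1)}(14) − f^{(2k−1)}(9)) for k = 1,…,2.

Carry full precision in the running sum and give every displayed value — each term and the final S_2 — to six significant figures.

S_2 ≈ 0.000429985

∫_9^14 1/x^4 dx evaluates to 0.000335770.
Endpoint term: (f(9) + f(14))/2 = (0.000152416 + 2.60308e-05)/2 = 8.92233e-05.
Integral + boundary = 0.000424994.
Order-1 term: 1/12 · (-7.43738e-06 − (-6.77404e-05)) = 5.02525e-06.
Running total after k=1: 0.000430019.
Order-2 term: −1/720 · (-1.13837e-06 − (-2.50890e-05)) = -3.32648e-08.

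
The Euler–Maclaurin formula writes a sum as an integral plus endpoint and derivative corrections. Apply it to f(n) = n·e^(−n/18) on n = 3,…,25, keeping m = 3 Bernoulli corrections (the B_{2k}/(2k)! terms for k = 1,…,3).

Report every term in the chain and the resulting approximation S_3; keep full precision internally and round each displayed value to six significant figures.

S_3 ≈ 131.291

The integral term ∫_3^25 x·e^(−x/18) dx = 126.971.
½[f(3) + f(25)] = ½[2.53945 + 6.23381] = 4.38663.
So far: 131.358.
Correction k=1: B_{2}/2! · (f^{(1)}(25) − f^{(1)}(3)) = 1/12 · (-0.0969703 − 0.705401) = -0.0668643.
Running total after k=1: 131.291.
Correction k=2: B_{4}/4! · (f^{(3)}(25) − f^{(3)}(3)) = −1/720 · (0.00123992 − 0.00740236) = 8.55895e-06.
Running total after k=2: 131.291.
Correction k=3: B_{6}/6! · (f^{(5)}(25) − f^{(5)}(3)) = 1/30240 · (8.57757e-06 − 3.89739e-05) = -1.00517e-09.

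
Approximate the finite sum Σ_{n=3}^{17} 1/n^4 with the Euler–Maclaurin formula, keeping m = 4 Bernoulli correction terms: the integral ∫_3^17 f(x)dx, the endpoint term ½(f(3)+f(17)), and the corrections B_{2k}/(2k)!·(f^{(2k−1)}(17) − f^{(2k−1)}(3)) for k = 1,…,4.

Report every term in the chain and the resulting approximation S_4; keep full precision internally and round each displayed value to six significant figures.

S_4 ≈ 0.0197604

The integral term ∫_3^17 1/x^4 dx = 0.0122778.
Boundary: ½(f(3) + f(17)) = ½(0.0123457 + 1.19730e-05) = 0.00617883.
Integral + boundary = 0.0184567.
Correction k=1: B_{2}/2! · (f^{(1)}(17) − f^{(1)}(3)) = 1/12 · (-2.81719e-06 − (-0.0164609)) = 0.00137151.
Partial sum through k=1: 0.0198282.
Correction k=2: B_{4}/4! · (f^{(3)}(17) − f^{(3)}(3)) = −1/720 · (-2.92441e-07 − (-0.0548697)) = -7.62075e-05.
Partial sum through k=2: 0.0197520.
Correction k=3: B_{6}/6! · (f^{(5)}(17) − f^{(5)}(3)) = 1/30240 · (-5.66668e-08 − (-0.341411)) = 1.12901e-05.
Partial sum through k=3: 0.0197632.
Correction k=4: B_{8}/8! · (f^{(7)}(17) − f^{(7)}(3)) = −1/1209600 · (-1.76471e-08 − (-3.41411)) = -2.82251e-06.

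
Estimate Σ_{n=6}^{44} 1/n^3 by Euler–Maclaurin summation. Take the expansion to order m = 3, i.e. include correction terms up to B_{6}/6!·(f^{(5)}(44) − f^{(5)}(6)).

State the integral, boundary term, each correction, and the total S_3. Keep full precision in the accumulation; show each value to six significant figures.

The integral term ∫_6^44 1/x^3 dx = 0.0136306.
Boundary: ½(f(6) + f(44)) = ½(0.00462963 + 1.17393e-05) = 0.00232068.
Running total after boundary: 0.0159513.
k=1: B_{2}/(2)! × [f^{(1)}(44) − f^{(1)}(6)] = 1/12 × (-8.00406e-07 − (-0.00231481)) = 0.000192835.
Running total after k=1: 0.0161441.
k=2: B_{4}/(4)! × [f^{(3)}(44) − f^{(3)}(6)] = −1/720 × (-8.26866e-09 − (-0.00128601)) = -1.78611e-06.
Running total after k=2: 0.0161424.
k=3: B_{6}/(6)! × [f^{(5)}(44) − f^{(5)}(6)] = 1/30240 × (-1.79382e-10 − (-0.00150034)) = 4.96145e-08.

S_3 ≈ 0.0161424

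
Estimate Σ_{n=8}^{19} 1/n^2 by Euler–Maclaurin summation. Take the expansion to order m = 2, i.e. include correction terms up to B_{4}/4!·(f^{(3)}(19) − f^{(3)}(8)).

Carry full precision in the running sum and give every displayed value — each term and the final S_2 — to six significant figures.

The integral term ∫_8^19 1/x^2 dx = 0.0723684.
Endpoint term: (f(8) + f(19))/2 = (0.0156250 + 0.00277008)/2 = 0.00919754.
Running total after boundary: 0.0815660.
k=1: B_{2}/(2)! × [f^{(1)}(19) − f^{(1)}(8)] = 1/12 × (-0.000291588 − (-0.00390625)) = 0.000301222.
After k=1: 0.0818672.
k=2: B_{4}/(4)! × [f^{(3)}(19) − f^{(3)}(8)] = −1/720 × (-9.69267e-06 − (-0.000732422)) = -1.00379e-06.

S_2 ≈ 0.0818662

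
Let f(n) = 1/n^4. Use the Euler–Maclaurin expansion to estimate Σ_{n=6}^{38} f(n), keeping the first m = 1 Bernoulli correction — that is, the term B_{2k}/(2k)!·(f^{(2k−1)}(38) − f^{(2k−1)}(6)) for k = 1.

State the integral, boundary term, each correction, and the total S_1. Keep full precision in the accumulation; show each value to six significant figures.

The integral term ∫_6^38 1/x^4 dx = 0.00153714.
Boundary: ½(f(6) + f(38)) = ½(0.000771605 + 4.79585e-07) = 0.000386042.
Running total after boundary: 0.00192318.
Order-1 term: 1/12 · (-5.04826e-08 − (-0.000514403)) = 4.28627e-05.

S_1 ≈ 0.00196604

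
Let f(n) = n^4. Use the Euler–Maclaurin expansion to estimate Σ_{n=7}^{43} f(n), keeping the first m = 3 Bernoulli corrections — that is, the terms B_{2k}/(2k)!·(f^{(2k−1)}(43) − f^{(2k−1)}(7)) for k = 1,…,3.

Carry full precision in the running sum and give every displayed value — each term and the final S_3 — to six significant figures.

S_3 ≈ 3.11353e+07

Integral: ∫_7^43 x^4 dx = 2.93983e+07.
½[f(7) + f(43)] = ½[2401.00 + 3.41880e+06] = 1.71060e+06.
Running total after boundary: 3.11089e+07.
Correction k=1: B_{2}/2! · (f^{(1)}(43) − f^{(1)}(7)) = 1/12 · (318028 − 1372.00) = 26388.0.
After k=1: 3.11353e+07.
Correction k=2: B_{4}/4! · (f^{(3)}(43) − f^{(3)}(7)) = −1/720 · (1032.00 − 168.000) = -1.20000.
After k=2: 3.11353e+07.
Correction k=3: B_{6}/6! · (f^{(5)}(43) − f^{(5)}(7)) = 1/30240 · (0.00000 − 0.00000) = 0.00000.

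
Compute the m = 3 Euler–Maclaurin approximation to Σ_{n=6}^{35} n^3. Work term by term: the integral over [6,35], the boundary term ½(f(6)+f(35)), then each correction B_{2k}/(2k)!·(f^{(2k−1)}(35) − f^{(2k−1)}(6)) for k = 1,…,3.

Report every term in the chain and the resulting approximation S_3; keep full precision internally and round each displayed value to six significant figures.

Integral: ∫_6^35 x^3 dx = 374832.
Endpoint term: (f(6) + f(35))/2 = (216.000 + 42875.0)/2 = 21545.5.
Integral + boundary = 396378.
Order-1 term: 1/12 · (3675.00 − 108.000) = 297.250.
Partial sum through k=1: 396675.
Order-2 term: −1/720 · (6.00000 − 6.00000) = 0.00000.
Partial sum through k=2: 396675.
Order-3 term: 1/30240 · (0.00000 − 0.00000) = 0.00000.

S_3 ≈ 396675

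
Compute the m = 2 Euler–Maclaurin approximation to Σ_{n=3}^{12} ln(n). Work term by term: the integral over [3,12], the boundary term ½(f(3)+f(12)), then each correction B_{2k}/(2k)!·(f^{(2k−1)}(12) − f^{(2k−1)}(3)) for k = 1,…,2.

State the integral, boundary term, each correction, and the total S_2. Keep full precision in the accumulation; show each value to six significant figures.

The integral term ∫_3^12 ln(x) dx = 17.5230.
½[f(3) + f(12)] = ½[1.09861 + 2.48491] = 1.79176.
Integral + boundary = 19.3148.
Order-1 term: 1/12 · (0.0833333 − 0.333333) = -0.0208333.
Running total after k=1: 19.2940.
Order-2 term: −1/720 · (0.00115741 − 0.0740741) = 0.000101273.

S_2 ≈ 19.2941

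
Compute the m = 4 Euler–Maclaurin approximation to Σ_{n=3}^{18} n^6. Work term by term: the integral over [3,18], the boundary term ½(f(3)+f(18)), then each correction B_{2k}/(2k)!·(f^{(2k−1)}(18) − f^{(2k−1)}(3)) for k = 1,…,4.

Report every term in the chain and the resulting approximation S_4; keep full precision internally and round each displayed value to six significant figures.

S_4 ≈ 1.05410e+08

∫_3^18 x^6 dx evaluates to 8.74597e+07.
Boundary: ½(f(3) + f(18)) = ½(729.000 + 3.40122e+07) = 1.70065e+07.
Running total after boundary: 1.04466e+08.
Order-1 term: 1/12 · (1.13374e+07 − 1458.00) = 944662.
After k=1: 1.05411e+08.
Order-2 term: −1/720 · (699840 − 3240.00) = -967.500.
After k=2: 1.05410e+08.
Order-3 term: 1/30240 · (12960.0 − 2160.00) = 0.357143.
After k=3: 1.05410e+08.
Order-4 term: −1/1209600 · (0.00000 − 0.00000) = 0.00000.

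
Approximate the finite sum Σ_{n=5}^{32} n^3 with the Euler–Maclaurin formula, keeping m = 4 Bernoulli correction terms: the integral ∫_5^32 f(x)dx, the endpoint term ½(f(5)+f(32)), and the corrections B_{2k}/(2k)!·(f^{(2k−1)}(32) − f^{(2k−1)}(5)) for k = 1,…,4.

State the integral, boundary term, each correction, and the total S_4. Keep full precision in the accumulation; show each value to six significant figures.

∫_5^32 x^3 dx evaluates to 261988.
Endpoint term: (f(5) + f(32))/2 = (125.000 + 32768.0)/2 = 16446.5.
Integral + boundary = 278434.
Order-1 term: 1/12 · (3072.00 − 75.0000) = 249.750.
Running total after k=1: 278684.
Order-2 term: −1/720 · (6.00000 − 6.00000) = 0.00000.
Running total after k=2: 278684.
Order-3 term: 1/30240 · (0.00000 − 0.00000) = 0.00000.
Running total after k=3: 278684.
Order-4 term: −1/1209600 · (0.00000 − 0.00000) = 0.00000.

S_4 ≈ 278684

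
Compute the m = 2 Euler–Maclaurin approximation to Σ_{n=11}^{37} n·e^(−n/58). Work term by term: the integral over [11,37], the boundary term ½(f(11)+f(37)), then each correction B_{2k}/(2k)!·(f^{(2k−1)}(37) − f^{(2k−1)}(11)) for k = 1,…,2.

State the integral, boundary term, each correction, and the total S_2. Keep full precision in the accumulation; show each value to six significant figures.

∫_11^37 x·e^(−x/58) dx evaluates to 399.233.
½[f(11) + f(37)] = ½[9.09969 + 19.5502] = 14.3250.
Integral + boundary = 413.558.
Correction k=1: B_{2}/2! · (f^{(1)}(37) − f^{(1)}(11)) = 1/12 · (0.191312 − 0.670353) = -0.0399201.
Partial sum through k=1: 413.518.
Correction k=2: B_{4}/4! · (f^{(3)}(37) − f^{(3)}(11)) = −1/720 · (0.000371011 − 0.000691094) = 4.44561e-07.

S_2 ≈ 413.518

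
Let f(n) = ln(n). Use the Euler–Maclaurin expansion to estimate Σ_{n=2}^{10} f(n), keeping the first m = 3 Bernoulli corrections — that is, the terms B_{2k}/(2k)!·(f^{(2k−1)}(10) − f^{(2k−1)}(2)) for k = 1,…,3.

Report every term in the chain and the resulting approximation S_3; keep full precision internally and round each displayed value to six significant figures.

Integral: ∫_2^10 ln(x) dx = 13.6396.
Endpoint term: (f(2) + f(10))/2 = (0.693147 + 2.30259)/2 = 1.49787.
Running total after boundary: 15.1374.
Order-1 term: 1/12 · (0.100000 − 0.500000) = -0.0333333.
After k=1: 15.1041.
Order-2 term: −1/720 · (0.00200000 − 0.250000) = 0.000344444.
After k=2: 15.1044.
Order-3 term: 1/30240 · (0.000240000 − 0.750000) = -2.47937e-05.

S_3 ≈ 15.1044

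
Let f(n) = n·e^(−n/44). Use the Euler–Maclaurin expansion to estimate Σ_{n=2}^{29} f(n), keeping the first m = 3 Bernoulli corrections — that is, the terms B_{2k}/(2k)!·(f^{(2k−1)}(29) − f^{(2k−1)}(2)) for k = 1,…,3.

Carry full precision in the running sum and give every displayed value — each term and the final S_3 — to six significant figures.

Integral: ∫_2^29 x·e^(−x/44) dx = 272.423.
Endpoint term: (f(2) + f(29))/2 = (1.91113 + 15.0023)/2 = 8.45672.
So far: 280.880.
Order-1 term: 1/12 · (0.176360 − 0.912128) = -0.0613141.
Running total after k=1: 280.819.
Order-2 term: −1/720 · (0.000625518 − 0.00145829) = 1.15663e-06.
Running total after k=2: 280.819.
Order-3 term: 1/30240 · (5.99143e-07 − 1.26314e-06) = -2.19577e-11.

S_3 ≈ 280.819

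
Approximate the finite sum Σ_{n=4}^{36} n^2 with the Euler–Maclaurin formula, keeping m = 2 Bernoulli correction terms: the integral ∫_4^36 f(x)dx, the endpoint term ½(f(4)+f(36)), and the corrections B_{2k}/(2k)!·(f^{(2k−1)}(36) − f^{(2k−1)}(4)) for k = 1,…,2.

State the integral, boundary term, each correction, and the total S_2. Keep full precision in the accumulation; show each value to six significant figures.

∫_4^36 x^2 dx evaluates to 15530.7.
Boundary: ½(f(4) + f(36)) = ½(16.0000 + 1296.00) = 656.000.
Running total after boundary: 16186.7.
Order-1 term: 1/12 · (72.0000 − 8.00000) = 5.33333.
Partial sum through k=1: 16192.0.
Order-2 term: −1/720 · (0.00000 − 0.00000) = 0.00000.

S_2 ≈ 16192.0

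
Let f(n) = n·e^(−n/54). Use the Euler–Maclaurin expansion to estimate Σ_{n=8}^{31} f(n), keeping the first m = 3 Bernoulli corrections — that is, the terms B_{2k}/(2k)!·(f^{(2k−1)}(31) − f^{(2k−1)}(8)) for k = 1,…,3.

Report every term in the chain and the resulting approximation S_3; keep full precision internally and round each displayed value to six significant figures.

S_3 ≈ 313.922

∫_8^31 x·e^(−x/54) dx evaluates to 301.784.
Boundary: ½(f(8) + f(31)) = ½(6.89843 + 17.4600) = 12.1792.
Running total after boundary: 313.963.
Correction k=1: B_{2}/2! · (f^{(1)}(31) − f^{(1)}(8)) = 1/12 · (0.239893 − 0.734555) = -0.0412218.
Partial sum through k=1: 313.922.
Correction k=2: B_{4}/4! · (f^{(3)}(31) − f^{(3)}(8)) = −1/720 · (0.000468568 − 0.000843334) = 5.20508e-07.
Partial sum through k=2: 313.922.
Correction k=3: B_{6}/6! · (f^{(5)}(31) − f^{(5)}(8)) = 1/30240 · (2.93165e-07 − 4.92031e-07) = -6.57627e-12.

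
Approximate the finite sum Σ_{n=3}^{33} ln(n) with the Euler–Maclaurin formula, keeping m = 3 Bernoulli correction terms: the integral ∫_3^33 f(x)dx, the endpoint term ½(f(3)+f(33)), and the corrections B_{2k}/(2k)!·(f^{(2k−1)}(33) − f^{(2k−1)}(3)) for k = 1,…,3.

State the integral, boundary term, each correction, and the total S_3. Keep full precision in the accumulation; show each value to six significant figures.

S_3 ≈ 84.3613

The integral term ∫_3^33 ln(x) dx = 82.0889.
½[f(3) + f(33)] = ½[1.09861 + 3.49651] = 2.29756.
Integral + boundary = 84.3865.
Correction k=1: B_{2}/2! · (f^{(1)}(33) − f^{(1)}(3)) = 1/12 · (0.0303030 − 0.333333) = -0.0252525.
After k=1: 84.3612.
Correction k=2: B_{4}/4! · (f^{(3)}(33) − f^{(3)}(3)) = −1/720 · (5.56529e-05 − 0.0740741) = 0.000102803.
After k=2: 84.3613.
Correction k=3: B_{6}/6! · (f^{(5)}(33) − f^{(5)}(3)) = 1/30240 · (6.13256e-07 − 0.0987654) = -3.26603e-06.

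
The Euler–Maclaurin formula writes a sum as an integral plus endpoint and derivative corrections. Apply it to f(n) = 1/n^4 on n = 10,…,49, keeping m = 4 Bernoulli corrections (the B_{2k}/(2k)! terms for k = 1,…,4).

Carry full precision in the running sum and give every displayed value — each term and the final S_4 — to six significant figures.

S_4 ≈ 0.000383902

∫_10^49 1/x^4 dx evaluates to 0.000330500.
½[f(10) + f(49)] = ½[0.000100000 + 1.73467e-07] = 5.00867e-05.
So far: 0.000380587.
Correction k=1: B_{2}/2! · (f^{(1)}(49) − f^{(1)}(10)) = 1/12 · (-1.41605e-08 − (-4.00000e-05)) = 3.33215e-06.
Running total after k=1: 0.000383919.
Correction k=2: B_{4}/4! · (f^{(3)}(49) − f^{(3)}(10)) = −1/720 · (-1.76933e-10 − (-1.20000e-05)) = -1.66664e-08.
Running total after k=2: 0.000383902.
Correction k=3: B_{6}/6! · (f^{(5)}(49) − f^{(5)}(10)) = 1/30240 · (-4.12672e-12 − (-6.72000e-06)) = 2.22222e-10.
Running total after k=3: 0.000383902.
Correction k=4: B_{8}/8! · (f^{(7)}(49) − f^{(7)}(10)) = −1/1209600 · (-1.54687e-13 − (-6.04800e-06)) = -5.00000e-12.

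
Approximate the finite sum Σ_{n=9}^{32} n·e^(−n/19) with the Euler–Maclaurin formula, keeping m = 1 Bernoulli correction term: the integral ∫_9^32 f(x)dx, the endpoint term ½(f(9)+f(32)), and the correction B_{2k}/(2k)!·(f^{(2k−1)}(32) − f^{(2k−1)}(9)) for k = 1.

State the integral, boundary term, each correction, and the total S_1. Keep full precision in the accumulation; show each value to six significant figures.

Integral: ∫_9^32 x·e^(−x/19) dx = 151.441.
Boundary: ½(f(9) + f(32)) = ½(5.60433 + 5.93891) = 5.77162.
So far: 157.213.
k=1: B_{2}/(2)! × [f^{(1)}(32) − f^{(1)}(9)] = 1/12 × (-0.126983 − 0.327739) = -0.0378935.

S_1 ≈ 157.175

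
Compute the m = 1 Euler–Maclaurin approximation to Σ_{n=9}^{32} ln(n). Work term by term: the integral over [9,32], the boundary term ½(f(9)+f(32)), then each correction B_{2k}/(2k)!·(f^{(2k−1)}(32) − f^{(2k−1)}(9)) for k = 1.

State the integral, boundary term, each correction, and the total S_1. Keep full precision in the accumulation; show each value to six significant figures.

Integral: ∫_9^32 ln(x) dx = 68.1285.
Endpoint term: (f(9) + f(32))/2 = (2.19722 + 3.46574)/2 = 2.83148.
Running total after boundary: 70.9600.
k=1: B_{2}/(2)! × [f^{(1)}(32) − f^{(1)}(9)] = 1/12 × (0.0312500 − 0.111111) = -0.00665509.

S_1 ≈ 70.9534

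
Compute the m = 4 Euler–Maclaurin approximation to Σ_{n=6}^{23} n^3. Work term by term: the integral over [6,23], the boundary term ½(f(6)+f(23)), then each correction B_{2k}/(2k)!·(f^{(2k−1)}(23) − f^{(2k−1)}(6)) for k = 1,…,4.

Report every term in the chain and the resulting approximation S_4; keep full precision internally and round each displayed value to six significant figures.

The integral term ∫_6^23 x^3 dx = 69636.2.
Boundary: ½(f(6) + f(23)) = ½(216.000 + 12167.0) = 6191.50.
So far: 75827.8.
Order-1 term: 1/12 · (1587.00 − 108.000) = 123.250.
Partial sum through k=1: 75951.0.
Order-2 term: −1/720 · (6.00000 − 6.00000) = 0.00000.
Partial sum through k=2: 75951.0.
Order-3 term: 1/30240 · (0.00000 − 0.00000) = 0.00000.
Partial sum through k=3: 75951.0.
Order-4 term: −1/1209600 · (0.00000 − 0.00000) = 0.00000.

S_4 ≈ 75951.0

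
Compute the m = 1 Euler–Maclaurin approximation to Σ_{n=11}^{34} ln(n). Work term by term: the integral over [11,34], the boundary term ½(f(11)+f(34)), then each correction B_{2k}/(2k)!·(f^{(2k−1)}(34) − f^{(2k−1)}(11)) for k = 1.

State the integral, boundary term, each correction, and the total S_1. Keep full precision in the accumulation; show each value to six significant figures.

The integral term ∫_11^34 ln(x) dx = 70.5194.
½[f(11) + f(34)] = ½[2.39790 + 3.52636] = 2.96213.
So far: 73.4815.
Correction k=1: B_{2}/2! · (f^{(1)}(34) − f^{(1)}(11)) = 1/12 · (0.0294118 − 0.0909091) = -0.00512478.

S_1 ≈ 73.4764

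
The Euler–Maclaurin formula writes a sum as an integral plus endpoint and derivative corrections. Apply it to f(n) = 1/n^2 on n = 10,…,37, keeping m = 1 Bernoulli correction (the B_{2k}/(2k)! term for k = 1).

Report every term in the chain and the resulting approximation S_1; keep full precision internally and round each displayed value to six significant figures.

∫_10^37 1/x^2 dx evaluates to 0.0729730.
Endpoint term: (f(10) + f(37))/2 = (0.0100000 + 0.000730460)/2 = 0.00536523.
Integral + boundary = 0.0783382.
Correction k=1: B_{2}/2! · (f^{(1)}(37) − f^{(1)}(10)) = 1/12 · (-3.94843e-05 − (-0.00200000)) = 0.000163376.

S_1 ≈ 0.0785016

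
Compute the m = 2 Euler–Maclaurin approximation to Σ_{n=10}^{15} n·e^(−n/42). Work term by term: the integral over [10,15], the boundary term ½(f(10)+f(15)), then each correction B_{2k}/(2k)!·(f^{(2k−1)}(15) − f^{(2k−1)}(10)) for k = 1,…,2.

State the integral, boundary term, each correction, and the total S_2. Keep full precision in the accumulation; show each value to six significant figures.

Integral: ∫_10^15 x·e^(−x/42) dx = 46.2547.
Boundary: ½(f(10) + f(15)) = ½(7.88128 + 10.4951) = 9.18818.
Running total after boundary: 55.4429.
Order-1 term: 1/12 · (0.449789 − 0.600478) = -0.0125574.
Partial sum through k=1: 55.4303.
Order-2 term: −1/720 · (0.00104826 − 0.00123398) = 2.57936e-07.

S_2 ≈ 55.4303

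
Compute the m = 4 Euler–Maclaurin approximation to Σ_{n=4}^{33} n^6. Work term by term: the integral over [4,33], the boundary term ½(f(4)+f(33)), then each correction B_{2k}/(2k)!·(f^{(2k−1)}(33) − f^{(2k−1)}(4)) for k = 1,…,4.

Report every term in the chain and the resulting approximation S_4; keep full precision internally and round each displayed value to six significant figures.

Integral: ∫_4^33 x^6 dx = 6.08835e+09.
Endpoint term: (f(4) + f(33))/2 = (4096.00 + 1.29147e+09)/2 = 6.45736e+08.
Integral + boundary = 6.73408e+09.
Correction k=1: B_{2}/2! · (f^{(1)}(33) − f^{(1)}(4)) = 1/12 · (2.34812e+08 − 6144.00) = 1.95672e+07.
After k=1: 6.75365e+09.
Correction k=2: B_{4}/4! · (f^{(3)}(33) − f^{(3)}(4)) = −1/720 · (4.31244e+06 − 7680.00) = -5978.83.
After k=2: 6.75364e+09.
Correction k=3: B_{6}/6! · (f^{(5)}(33) − f^{(5)}(4)) = 1/30240 · (23760.0 − 2880.00) = 0.690476.
After k=3: 6.75364e+09.
Correction k=4: B_{8}/8! · (f^{(7)}(33) − f^{(7)}(4)) = −1/1209600 · (0.00000 − 0.00000) = 0.00000.

S_4 ≈ 6.75364e+09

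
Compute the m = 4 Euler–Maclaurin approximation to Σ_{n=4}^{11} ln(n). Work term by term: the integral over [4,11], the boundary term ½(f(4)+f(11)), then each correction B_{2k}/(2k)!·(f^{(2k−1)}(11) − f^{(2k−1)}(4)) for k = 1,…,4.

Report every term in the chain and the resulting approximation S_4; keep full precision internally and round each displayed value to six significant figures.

Integral: ∫_4^11 ln(x) dx = 13.8317.
Endpoint term: (f(4) + f(11))/2 = (1.38629 + 2.39790)/2 = 1.89209.
So far: 15.7238.
k=1: B_{2}/(2)! × [f^{(1)}(11) − f^{(1)}(4)] = 1/12 × (0.0909091 − 0.250000) = -0.0132576.
After k=1: 15.7105.
k=2: B_{4}/(4)! × [f^{(3)}(11) − f^{(3)}(4)] = −1/720 × (0.00150263 − 0.0312500) = 4.13158e-05.
After k=2: 15.7105.
k=3: B_{6}/(6)! × [f^{(5)}(11) − f^{(5)}(4)] = 1/30240 × (0.000149021 − 0.0234375) = -7.70122e-07.
After k=3: 15.7105.
k=4: B_{8}/(8)! × [f^{(7)}(11) − f^{(7)}(4)] = −1/1209600 × (3.69474e-05 − 0.0439453) = 3.62999e-08.

S_4 ≈ 15.7105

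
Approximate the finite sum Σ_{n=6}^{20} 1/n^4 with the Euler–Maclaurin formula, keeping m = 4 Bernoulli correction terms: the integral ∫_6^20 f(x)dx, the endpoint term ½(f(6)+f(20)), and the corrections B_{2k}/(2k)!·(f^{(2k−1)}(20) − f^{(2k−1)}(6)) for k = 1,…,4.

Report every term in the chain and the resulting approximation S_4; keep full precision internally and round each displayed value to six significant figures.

The integral term ∫_6^20 1/x^4 dx = 0.00150154.
½[f(6) + f(20)] = ½[0.000771605 + 6.25000e-06] = 0.000388927.
Running total after boundary: 0.00189047.
Order-1 term: 1/12 · (-1.25000e-06 − (-0.000514403)) = 4.27628e-05.
Running total after k=1: 0.00193323.
Order-2 term: −1/720 · (-9.37500e-08 − (-0.000428669)) = -5.95244e-07.
Running total after k=2: 0.00193264.
Order-3 term: 1/30240 · (-1.31250e-08 − (-0.000666819)) = 2.20505e-08.
Running total after k=3: 0.00193266.
Order-4 term: −1/1209600 · (-2.95313e-09 − (-0.00166705)) = -1.37818e-09.

S_4 ≈ 0.00193266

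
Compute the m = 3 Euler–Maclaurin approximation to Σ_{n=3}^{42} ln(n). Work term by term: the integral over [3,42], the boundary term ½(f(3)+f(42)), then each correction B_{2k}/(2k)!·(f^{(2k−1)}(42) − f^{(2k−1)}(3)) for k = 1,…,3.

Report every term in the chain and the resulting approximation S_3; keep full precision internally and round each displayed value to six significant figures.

The integral term ∫_3^42 ln(x) dx = 114.686.
Endpoint term: (f(3) + f(42))/2 = (1.09861 + 3.73767)/2 = 2.41814.
So far: 117.104.
Order-1 term: 1/12 · (0.0238095 − 0.333333) = -0.0257937.
After k=1: 117.079.
Order-2 term: −1/720 · (2.69949e-05 − 0.0740741) = 0.000102843.
After k=2: 117.079.
Order-3 term: 1/30240 · (1.83639e-07 − 0.0987654) = -3.26605e-06.

S_3 ≈ 117.079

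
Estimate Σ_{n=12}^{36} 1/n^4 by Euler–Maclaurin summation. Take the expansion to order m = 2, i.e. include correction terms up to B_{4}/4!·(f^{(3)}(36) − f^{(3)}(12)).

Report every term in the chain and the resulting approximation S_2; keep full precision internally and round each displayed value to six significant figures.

∫_12^36 1/x^4 dx evaluates to 0.000185757.
Endpoint term: (f(12) + f(36))/2 = (4.82253e-05 + 5.95374e-07)/2 = 2.44103e-05.
So far: 0.000210167.
Correction k=1: B_{2}/2! · (f^{(1)}(36) − f^{(1)}(12)) = 1/12 · (-6.61527e-08 − (-1.60751e-05)) = 1.33408e-06.
After k=1: 0.000211501.
Correction k=2: B_{4}/4! · (f^{(3)}(36) − f^{(3)}(12)) = −1/720 · (-1.53131e-09 − (-3.34898e-06)) = -4.64923e-09.

S_2 ≈ 0.000211497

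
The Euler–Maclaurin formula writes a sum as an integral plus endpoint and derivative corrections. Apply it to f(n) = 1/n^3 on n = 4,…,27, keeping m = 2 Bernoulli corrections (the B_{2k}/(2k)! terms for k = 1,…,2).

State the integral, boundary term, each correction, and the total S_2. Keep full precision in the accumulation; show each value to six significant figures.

S_2 ≈ 0.0393578

∫_4^27 1/x^3 dx evaluates to 0.0305641.
Endpoint term: (f(4) + f(27))/2 = (0.0156250 + 5.08053e-05)/2 = 0.00783790.
Integral + boundary = 0.0384020.
Correction k=1: B_{2}/2! · (f^{(1)}(27) − f^{(1)}(4)) = 1/12 · (-5.64503e-06 − (-0.0117188)) = 0.000976092.
Running total after k=1: 0.0393781.
Correction k=2: B_{4}/4! · (f^{(3)}(27) − f^{(3)}(4)) = −1/720 · (-1.54870e-07 − (-0.0146484)) = -2.03448e-05.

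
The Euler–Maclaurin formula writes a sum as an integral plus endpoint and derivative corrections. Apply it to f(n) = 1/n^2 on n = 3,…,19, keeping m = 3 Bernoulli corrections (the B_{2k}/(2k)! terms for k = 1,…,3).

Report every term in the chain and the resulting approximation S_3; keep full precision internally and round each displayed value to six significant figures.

S_3 ≈ 0.343665

∫_3^19 1/x^2 dx evaluates to 0.280702.
Endpoint term: (f(3) + f(19))/2 = (0.111111 + 0.00277008)/2 = 0.0569406.
So far: 0.337642.
Order-1 term: 1/12 · (-0.000291588 − (-0.0740741)) = 0.00614854.
Partial sum through k=1: 0.343791.
Order-2 term: −1/720 · (-9.69267e-06 − (-0.0987654)) = -0.000137161.
Partial sum through k=2: 0.343654.
Order-3 term: 1/30240 · (-8.05485e-07 − (-0.329218)) = 1.08868e-05.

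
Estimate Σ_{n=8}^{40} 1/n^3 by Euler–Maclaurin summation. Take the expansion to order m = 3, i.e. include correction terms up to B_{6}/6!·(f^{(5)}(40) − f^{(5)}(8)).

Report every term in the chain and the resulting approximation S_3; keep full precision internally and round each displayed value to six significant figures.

S_3 ≈ 0.00854500

Integral: ∫_8^40 1/x^3 dx = 0.00750000.
Endpoint term: (f(8) + f(40))/2 = (0.00195312 + 1.56250e-05)/2 = 0.000984375.
Integral + boundary = 0.00848437.
k=1: B_{2}/(2)! × [f^{(1)}(40) − f^{(1)}(8)] = 1/12 × (-1.17187e-06 − (-0.000732422)) = 6.09375e-05.
After k=1: 0.00854531.
k=2: B_{4}/(4)! × [f^{(3)}(40) − f^{(3)}(8)] = −1/720 × (-1.46484e-08 − (-0.000228882)) = -3.17871e-07.
After k=2: 0.00854499.
k=3: B_{6}/(6)! × [f^{(5)}(40) − f^{(5)}(8)] = 1/30240 × (-3.84521e-10 − (-0.000150204)) = 4.96704e-09.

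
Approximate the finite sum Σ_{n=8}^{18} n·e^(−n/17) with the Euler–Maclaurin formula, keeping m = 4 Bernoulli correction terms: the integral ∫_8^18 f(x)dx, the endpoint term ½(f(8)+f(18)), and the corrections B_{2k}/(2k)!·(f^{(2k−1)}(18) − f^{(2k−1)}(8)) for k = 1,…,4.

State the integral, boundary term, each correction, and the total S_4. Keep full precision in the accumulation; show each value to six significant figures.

Integral: ∫_8^18 x·e^(−x/17) dx = 59.0859.
½[f(8) + f(18)] = ½[4.99708 + 6.24355] = 5.62031.
So far: 64.7062.
k=1: B_{2}/(2)! × [f^{(1)}(18) − f^{(1)}(8)] = 1/12 × (-0.0204037 − 0.330689) = -0.0292577.
Running total after k=1: 64.6769.
k=2: B_{4}/(4)! × [f^{(3)}(18) − f^{(3)}(8)] = −1/720 × (0.00232984 − 0.00546698) = 4.35715e-06.
Running total after k=2: 64.6769.
k=3: B_{6}/(6)! × [f^{(5)}(18) − f^{(5)}(8)] = 1/30240 × (1.63677e-05 − 3.38744e-05) = -5.78925e-10.
Running total after k=3: 64.6769.
k=4: B_{8}/(8)! × [f^{(7)}(18) − f^{(7)}(8)] = −1/1209600 × (8.53764e-08 − 1.68969e-07) = 6.91075e-14.

S_4 ≈ 64.6769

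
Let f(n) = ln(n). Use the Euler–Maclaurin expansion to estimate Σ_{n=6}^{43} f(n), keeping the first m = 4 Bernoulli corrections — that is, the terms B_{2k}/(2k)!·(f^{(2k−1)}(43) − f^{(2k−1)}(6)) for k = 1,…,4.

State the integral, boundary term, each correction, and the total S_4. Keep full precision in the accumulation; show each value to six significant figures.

Integral: ∫_6^43 ln(x) dx = 113.981.
Boundary: ½(f(6) + f(43)) = ½(1.79176 + 3.76120) = 2.77648.
Integral + boundary = 116.758.
k=1: B_{2}/(2)! × [f^{(1)}(43) − f^{(1)}(6)] = 1/12 × (0.0232558 − 0.166667) = -0.0119509.
Running total after k=1: 116.746.
k=2: B_{4}/(4)! × [f^{(3)}(43) − f^{(3)}(6)] = −1/720 × (2.51550e-05 − 0.00925926) = 1.28251e-05.
Running total after k=2: 116.746.
k=3: B_{6}/(6)! × [f^{(5)}(43) − f^{(5)}(6)] = 1/30240 × (1.63256e-07 − 0.00308642) = -1.02059e-07.
Running total after k=3: 116.746.
k=4: B_{8}/(8)! × [f^{(7)}(43) − f^{(7)}(6)] = −1/1209600 × (2.64883e-09 − 0.00257202) = 2.12633e-09.

S_4 ≈ 116.746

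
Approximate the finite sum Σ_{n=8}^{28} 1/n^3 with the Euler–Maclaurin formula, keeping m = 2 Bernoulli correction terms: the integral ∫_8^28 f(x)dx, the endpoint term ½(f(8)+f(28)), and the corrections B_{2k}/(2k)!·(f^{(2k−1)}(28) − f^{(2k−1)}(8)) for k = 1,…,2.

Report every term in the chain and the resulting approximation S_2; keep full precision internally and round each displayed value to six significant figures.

S_2 ≈ 0.00823440

∫_8^28 1/x^3 dx evaluates to 0.00717474.
Boundary: ½(f(8) + f(28)) = ½(0.00195312 + 4.55539e-05) = 0.000999339.
So far: 0.00817408.
Correction k=1: B_{2}/2! · (f^{(1)}(28) − f^{(1)}(8)) = 1/12 · (-4.88078e-06 − (-0.000732422)) = 6.06284e-05.
Running total after k=1: 0.00823471.
Correction k=2: B_{4}/4! · (f^{(3)}(28) − f^{(3)}(8)) = −1/720 · (-1.24510e-07 − (-0.000228882)) = -3.17719e-07.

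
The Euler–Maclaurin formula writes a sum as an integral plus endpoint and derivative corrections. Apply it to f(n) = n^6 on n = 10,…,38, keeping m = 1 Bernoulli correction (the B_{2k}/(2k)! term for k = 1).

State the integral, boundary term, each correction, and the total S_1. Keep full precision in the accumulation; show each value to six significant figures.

∫_10^38 x^6 dx evaluates to 1.63437e+10.
Endpoint term: (f(10) + f(38))/2 = (1.00000e+06 + 3.01094e+09)/2 = 1.50597e+09.
Running total after boundary: 1.78496e+10.
Order-1 term: 1/12 · (4.75411e+08 − 600000) = 3.95676e+07.

S_1 ≈ 1.78892e+10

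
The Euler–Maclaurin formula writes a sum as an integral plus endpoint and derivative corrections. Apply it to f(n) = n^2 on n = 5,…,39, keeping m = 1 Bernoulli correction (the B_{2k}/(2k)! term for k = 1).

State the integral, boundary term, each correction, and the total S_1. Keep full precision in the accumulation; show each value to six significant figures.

The integral term ∫_5^39 x^2 dx = 19731.3.
Endpoint term: (f(5) + f(39))/2 = (25.0000 + 1521.00)/2 = 773.000.
Integral + boundary = 20504.3.
k=1: B_{2}/(2)! × [f^{(1)}(39) − f^{(1)}(5)] = 1/12 × (78.0000 − 10.0000) = 5.66667.

S_1 ≈ 20510.0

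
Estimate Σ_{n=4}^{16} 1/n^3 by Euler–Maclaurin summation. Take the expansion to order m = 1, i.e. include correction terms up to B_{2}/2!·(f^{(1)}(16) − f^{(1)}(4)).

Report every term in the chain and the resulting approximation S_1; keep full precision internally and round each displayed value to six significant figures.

S_1 ≈ 0.0382042

Integral: ∫_4^16 1/x^3 dx = 0.0292969.
½[f(4) + f(16)] = ½[0.0156250 + 0.000244141] = 0.00793457.
Running total after boundary: 0.0372314.
Correction k=1: B_{2}/2! · (f^{(1)}(16) − f^{(1)}(4)) = 1/12 · (-4.57764e-05 − (-0.0117188)) = 0.000972748.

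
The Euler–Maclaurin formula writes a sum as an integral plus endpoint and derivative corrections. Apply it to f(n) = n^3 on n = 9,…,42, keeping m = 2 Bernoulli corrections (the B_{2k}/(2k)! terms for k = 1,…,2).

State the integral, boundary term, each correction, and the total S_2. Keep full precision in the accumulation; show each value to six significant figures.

S_2 ≈ 814113

∫_9^42 x^3 dx evaluates to 776284.
½[f(9) + f(42)] = ½[729.000 + 74088.0] = 37408.5.
So far: 813692.
Order-1 term: 1/12 · (5292.00 − 243.000) = 420.750.
Partial sum through k=1: 814113.
Order-2 term: −1/720 · (6.00000 − 6.00000) = 0.00000.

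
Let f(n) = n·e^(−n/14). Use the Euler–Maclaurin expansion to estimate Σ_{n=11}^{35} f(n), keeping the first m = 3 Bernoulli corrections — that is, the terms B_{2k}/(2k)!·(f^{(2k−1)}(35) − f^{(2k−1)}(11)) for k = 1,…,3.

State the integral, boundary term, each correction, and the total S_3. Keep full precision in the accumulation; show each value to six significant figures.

S_3 ≈ 107.143

Integral: ∫_11^35 x·e^(−x/14) dx = 103.218.
Boundary: ½(f(11) + f(35)) = ½(5.01373 + 2.87297) = 3.94335.
So far: 107.161.
Correction k=1: B_{2}/2! · (f^{(1)}(35) − f^{(1)}(11)) = 1/12 · (-0.123127 − 0.0976701) = -0.0183998.
After k=1: 107.143.
Correction k=2: B_{4}/4! · (f^{(3)}(35) − f^{(3)}(11)) = −1/720 · (0.000209401 − 0.00514928) = 6.86094e-06.
After k=2: 107.143.
Correction k=3: B_{6}/6! · (f^{(5)}(35) − f^{(5)}(11)) = 1/30240 · (5.34185e-06 − 5.00012e-05) = -1.47683e-09.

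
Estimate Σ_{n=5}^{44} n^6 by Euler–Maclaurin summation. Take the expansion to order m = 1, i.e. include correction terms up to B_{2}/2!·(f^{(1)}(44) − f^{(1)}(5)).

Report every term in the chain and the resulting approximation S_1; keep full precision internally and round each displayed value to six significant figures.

S_1 ≈ 4.93217e+10

Integral: ∫_5^44 x^6 dx = 4.56111e+10.
½[f(5) + f(44)] = ½[15625.0 + 7.25631e+09] = 3.62816e+09.
Integral + boundary = 4.92393e+10.
Correction k=1: B_{2}/2! · (f^{(1)}(44) − f^{(1)}(5)) = 1/12 · (9.89497e+08 − 18750.0) = 8.24565e+07.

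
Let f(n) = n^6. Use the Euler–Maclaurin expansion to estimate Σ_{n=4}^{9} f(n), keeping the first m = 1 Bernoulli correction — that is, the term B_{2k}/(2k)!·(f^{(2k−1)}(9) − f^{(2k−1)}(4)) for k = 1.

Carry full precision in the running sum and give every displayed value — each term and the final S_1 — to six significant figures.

S_1 ≈ 977722

∫_4^9 x^6 dx evaluates to 680941.
Endpoint term: (f(4) + f(9))/2 = (4096.00 + 531441)/2 = 267768.
So far: 948709.
Order-1 term: 1/12 · (354294 − 6144.00) = 29012.5.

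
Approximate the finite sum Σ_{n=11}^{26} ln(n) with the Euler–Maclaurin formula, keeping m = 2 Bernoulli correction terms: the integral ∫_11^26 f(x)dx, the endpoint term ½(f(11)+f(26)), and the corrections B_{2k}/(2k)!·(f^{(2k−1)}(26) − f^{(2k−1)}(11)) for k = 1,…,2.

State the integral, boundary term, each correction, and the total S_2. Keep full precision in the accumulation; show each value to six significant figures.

S_2 ≈ 46.1573

The integral term ∫_11^26 ln(x) dx = 43.3337.
Boundary: ½(f(11) + f(26)) = ½(2.39790 + 3.25810) = 2.82800.
Running total after boundary: 46.1617.
Order-1 term: 1/12 · (0.0384615 − 0.0909091) = -0.00437063.
Partial sum through k=1: 46.1573.
Order-2 term: −1/720 · (0.000113792 − 0.00150263) = 1.92894e-06.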